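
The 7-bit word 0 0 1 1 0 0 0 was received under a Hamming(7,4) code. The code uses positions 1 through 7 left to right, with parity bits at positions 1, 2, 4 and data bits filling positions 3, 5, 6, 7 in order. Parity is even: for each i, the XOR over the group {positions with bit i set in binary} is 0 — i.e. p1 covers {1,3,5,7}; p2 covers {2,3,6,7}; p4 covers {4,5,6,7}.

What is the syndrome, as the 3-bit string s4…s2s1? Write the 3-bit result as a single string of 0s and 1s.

111

s1 (pos 1,3,5,7): 0⊕1⊕0⊕0 = 1
s2 (pos 2,3,6,7): 0⊕1⊕0⊕0 = 1
s4 (pos 4,5,6,7): 1⊕0⊕0⊕0 = 1
Syndrome s4…s1 = 111 → error at position 7.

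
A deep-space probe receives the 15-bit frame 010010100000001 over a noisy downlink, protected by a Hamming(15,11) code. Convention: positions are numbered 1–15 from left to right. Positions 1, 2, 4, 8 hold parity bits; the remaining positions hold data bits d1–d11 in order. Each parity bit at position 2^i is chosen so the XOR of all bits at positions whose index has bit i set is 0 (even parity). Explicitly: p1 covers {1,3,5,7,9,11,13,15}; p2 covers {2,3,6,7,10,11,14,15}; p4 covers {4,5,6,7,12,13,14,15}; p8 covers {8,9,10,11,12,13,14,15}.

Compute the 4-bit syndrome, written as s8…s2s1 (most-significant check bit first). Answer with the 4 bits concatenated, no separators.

s1 (pos 1,3,5,7,9,11,13,15): 0⊕0⊕1⊕1⊕0⊕0⊕0⊕1 = 1
s2 (pos 2,3,6,7,10,11,14,15): 1⊕0⊕0⊕1⊕0⊕0⊕0⊕1 = 1
s4 (pos 4,5,6,7,12,13,14,15): 0⊕1⊕0⊕1⊕0⊕0⊕0⊕1 = 1
s8 (pos 8,9,10,11,12,13,14,15): 0⊕0⊕0⊕0⊕0⊕0⊕0⊕1 = 1
Syndrome s8…s1 = 1111 → error at position 15.

1111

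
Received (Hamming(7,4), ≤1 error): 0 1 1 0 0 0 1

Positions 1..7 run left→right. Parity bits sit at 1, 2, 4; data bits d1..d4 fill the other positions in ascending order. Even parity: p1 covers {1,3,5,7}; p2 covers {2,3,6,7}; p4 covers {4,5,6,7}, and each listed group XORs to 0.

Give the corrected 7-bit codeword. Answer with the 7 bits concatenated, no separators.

s1 (pos 1,3,5,7): 0⊕1⊕0⊕1 = 0
s2 (pos 2,3,6,7): 1⊕1⊕0⊕1 = 1
s4 (pos 4,5,6,7): 0⊕0⊕0⊕1 = 1
Syndrome s4…s1 = 110 → error at position 6.
Flip position 6: 0110001 → 0110011

0110011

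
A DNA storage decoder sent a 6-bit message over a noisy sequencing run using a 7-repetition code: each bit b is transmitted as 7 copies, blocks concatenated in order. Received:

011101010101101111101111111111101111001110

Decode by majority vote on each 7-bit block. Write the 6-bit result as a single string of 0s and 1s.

111111

Block 1 (0111010): 4 ones → 1
Block 2 (1010110): 4 ones → 1
Block 3 (1111101): 6 ones → 1
Block 4 (1111111): 7 ones → 1
Block 5 (1110111): 6 ones → 1
Block 6 (1001110): 4 ones → 1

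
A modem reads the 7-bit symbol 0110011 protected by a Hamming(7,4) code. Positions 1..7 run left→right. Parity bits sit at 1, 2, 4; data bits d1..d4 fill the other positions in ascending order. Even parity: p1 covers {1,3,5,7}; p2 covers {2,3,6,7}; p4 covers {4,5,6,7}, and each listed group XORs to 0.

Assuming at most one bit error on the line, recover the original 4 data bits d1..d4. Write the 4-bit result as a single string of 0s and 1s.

1011

s1 (pos 1,3,5,7): 0⊕1⊕0⊕1 = 0
s2 (pos 2,3,6,7): 1⊕1⊕1⊕1 = 0
s4 (pos 4,5,6,7): 0⊕0⊕1⊕1 = 0
Syndrome s4…s1 = 000 → no error.
Read data bits from positions 3,5,6,7: 1011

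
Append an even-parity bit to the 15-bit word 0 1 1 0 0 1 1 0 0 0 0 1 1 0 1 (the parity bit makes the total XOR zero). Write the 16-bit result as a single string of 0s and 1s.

XOR of the 15 data bits: 0⊕1⊕1⊕0⊕0⊕1⊕1⊕0⊕0⊕0⊕0⊕1⊕1⊕0⊕1 = 1
Parity bit = 1 (so all 16 bits XOR to 0).

0110011000011011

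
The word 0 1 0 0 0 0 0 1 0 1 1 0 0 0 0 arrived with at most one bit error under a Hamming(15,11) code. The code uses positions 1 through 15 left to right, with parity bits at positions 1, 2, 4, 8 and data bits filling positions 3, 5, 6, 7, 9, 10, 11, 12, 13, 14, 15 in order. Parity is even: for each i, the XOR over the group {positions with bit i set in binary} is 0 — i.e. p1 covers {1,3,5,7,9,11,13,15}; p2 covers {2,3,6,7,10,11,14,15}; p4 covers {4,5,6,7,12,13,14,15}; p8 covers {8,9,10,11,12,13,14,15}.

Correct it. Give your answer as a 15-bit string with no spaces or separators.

s1 (pos 1,3,5,7,9,11,13,15): 0⊕0⊕0⊕0⊕0⊕1⊕0⊕0 = 1
s2 (pos 2,3,6,7,10,11,14,15): 1⊕0⊕0⊕0⊕1⊕1⊕0⊕0 = 1
s4 (pos 4,5,6,7,12,13,14,15): 0⊕0⊕0⊕0⊕0⊕0⊕0⊕0 = 0
s8 (pos 8,9,10,11,12,13,14,15): 1⊕0⊕1⊕1⊕0⊕0⊕0⊕0 = 1
Syndrome s8…s1 = 1011 → error at position 11.
Flip position 11: 010000010110000 → 010000010100000

010000010100000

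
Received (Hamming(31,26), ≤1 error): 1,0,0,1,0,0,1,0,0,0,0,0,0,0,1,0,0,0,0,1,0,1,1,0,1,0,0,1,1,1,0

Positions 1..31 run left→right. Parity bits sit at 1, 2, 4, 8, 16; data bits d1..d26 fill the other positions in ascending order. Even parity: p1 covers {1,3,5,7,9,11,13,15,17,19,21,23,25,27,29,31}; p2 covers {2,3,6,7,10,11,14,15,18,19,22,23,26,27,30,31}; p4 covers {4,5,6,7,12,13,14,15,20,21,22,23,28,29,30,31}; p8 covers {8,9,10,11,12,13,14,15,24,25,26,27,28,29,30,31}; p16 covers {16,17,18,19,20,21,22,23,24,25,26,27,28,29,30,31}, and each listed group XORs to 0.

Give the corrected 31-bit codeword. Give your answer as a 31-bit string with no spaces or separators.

s1 (pos 1,3,5,7,9,11,13,15,17,19,21,23,25,27,29,31): 1⊕0⊕0⊕1⊕0⊕0⊕0⊕1⊕0⊕0⊕0⊕1⊕1⊕0⊕1⊕0 = 0
s2 (pos 2,3,6,7,10,11,14,15,18,19,22,23,26,27,30,31): 0⊕0⊕0⊕1⊕0⊕0⊕0⊕1⊕0⊕0⊕1⊕1⊕0⊕0⊕1⊕0 = 1
s4 (pos 4,5,6,7,12,13,14,15,20,21,22,23,28,29,30,31): 1⊕0⊕0⊕1⊕0⊕0⊕0⊕1⊕1⊕0⊕1⊕1⊕1⊕1⊕1⊕0 = 1
s8 (pos 8,9,10,11,12,13,14,15,24,25,26,27,28,29,30,31): 0⊕0⊕0⊕0⊕0⊕0⊕0⊕1⊕0⊕1⊕0⊕0⊕1⊕1⊕1⊕0 = 1
s16 (pos 16,17,18,19,20,21,22,23,24,25,26,27,28,29,30,31): 0⊕0⊕0⊕0⊕1⊕0⊕1⊕1⊕0⊕1⊕0⊕0⊕1⊕1⊕1⊕0 = 1
Syndrome s16…s1 = 11110 → error at position 30.
Flip position 30: 1001001000000010000101101001110 → 1001001000000010000101101001100

1001001000000010000101101001100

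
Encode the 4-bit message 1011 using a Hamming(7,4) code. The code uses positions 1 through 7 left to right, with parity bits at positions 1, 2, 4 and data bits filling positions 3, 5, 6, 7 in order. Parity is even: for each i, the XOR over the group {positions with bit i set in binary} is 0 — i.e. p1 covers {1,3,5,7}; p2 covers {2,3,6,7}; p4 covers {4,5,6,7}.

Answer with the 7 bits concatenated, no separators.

Place data at non-parity positions: p1 p2 1 p4 0 1 1
p1 (pos 1,3,5,7): XOR of data positions = 1⊕0⊕1 = 0
p2 (pos 2,3,6,7): XOR of data positions = 1⊕1⊕1 = 1
p4 (pos 4,5,6,7): XOR of data positions = 0⊕1⊕1 = 0
Codeword: 0110011

0110011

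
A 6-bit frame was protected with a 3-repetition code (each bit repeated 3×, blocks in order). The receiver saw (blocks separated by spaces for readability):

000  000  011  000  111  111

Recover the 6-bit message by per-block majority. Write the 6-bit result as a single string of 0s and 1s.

Block 1 (000): 0 ones → 0
Block 2 (000): 0 ones → 0
Block 3 (011): 2 ones → 1
Block 4 (000): 0 ones → 0
Block 5 (111): 3 ones → 1
Block 6 (111): 3 ones → 1

001011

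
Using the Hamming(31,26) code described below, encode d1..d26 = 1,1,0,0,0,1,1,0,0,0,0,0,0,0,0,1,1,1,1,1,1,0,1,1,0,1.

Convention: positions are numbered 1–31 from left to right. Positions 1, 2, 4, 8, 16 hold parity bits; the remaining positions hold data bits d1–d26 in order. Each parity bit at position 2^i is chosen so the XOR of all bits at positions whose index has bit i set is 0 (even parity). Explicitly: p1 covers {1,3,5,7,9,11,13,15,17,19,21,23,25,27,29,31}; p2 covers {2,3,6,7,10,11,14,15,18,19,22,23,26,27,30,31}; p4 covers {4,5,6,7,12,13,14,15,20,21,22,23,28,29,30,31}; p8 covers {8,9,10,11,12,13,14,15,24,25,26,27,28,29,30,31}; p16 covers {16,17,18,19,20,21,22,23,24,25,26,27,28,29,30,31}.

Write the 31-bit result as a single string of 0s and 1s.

Place data at non-parity positions: p1 p2 1 p4 1 0 0 p8 0 1 1 0 0 0 0 p16 0 0 0 0 1 1 1 1 1 1 0 1 1 0 1
p1 (pos 1,3,5,7,9,11,13,15,17,19,21,23,25,27,29,31): XOR of data positions = 1⊕1⊕0⊕0⊕1⊕0⊕0⊕0⊕0⊕1⊕1⊕1⊕0⊕1⊕1 = 0
p2 (pos 2,3,6,7,10,11,14,15,18,19,22,23,26,27,30,31): XOR of data positions = 1⊕0⊕0⊕1⊕1⊕0⊕0⊕0⊕0⊕1⊕1⊕1⊕0⊕0⊕1 = 1
p4 (pos 4,5,6,7,12,13,14,15,20,21,22,23,28,29,30,31): XOR of data positions = 1⊕0⊕0⊕0⊕0⊕0⊕0⊕0⊕1⊕1⊕1⊕1⊕1⊕0⊕1 = 1
p8 (pos 8,9,10,11,12,13,14,15,24,25,26,27,28,29,30,31): XOR of data positions = 0⊕1⊕1⊕0⊕0⊕0⊕0⊕1⊕1⊕1⊕0⊕1⊕1⊕0⊕1 = 0
p16 (pos 16,17,18,19,20,21,22,23,24,25,26,27,28,29,30,31): XOR of data positions = 0⊕0⊕0⊕0⊕1⊕1⊕1⊕1⊕1⊕1⊕0⊕1⊕1⊕0⊕1 = 1
Codeword: 0111100001100001000011111101101

0111100001100001000011111101101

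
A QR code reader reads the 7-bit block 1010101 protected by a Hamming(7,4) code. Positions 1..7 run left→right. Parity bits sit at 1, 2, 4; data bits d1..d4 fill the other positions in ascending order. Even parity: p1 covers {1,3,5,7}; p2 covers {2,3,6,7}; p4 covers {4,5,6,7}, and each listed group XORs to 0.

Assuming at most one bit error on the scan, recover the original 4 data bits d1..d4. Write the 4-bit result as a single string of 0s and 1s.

1101

s1 (pos 1,3,5,7): 1⊕1⊕1⊕1 = 0
s2 (pos 2,3,6,7): 0⊕1⊕0⊕1 = 0
s4 (pos 4,5,6,7): 0⊕1⊕0⊕1 = 0
Syndrome s4…s1 = 000 → no error.
Read data bits from positions 3,5,6,7: 1101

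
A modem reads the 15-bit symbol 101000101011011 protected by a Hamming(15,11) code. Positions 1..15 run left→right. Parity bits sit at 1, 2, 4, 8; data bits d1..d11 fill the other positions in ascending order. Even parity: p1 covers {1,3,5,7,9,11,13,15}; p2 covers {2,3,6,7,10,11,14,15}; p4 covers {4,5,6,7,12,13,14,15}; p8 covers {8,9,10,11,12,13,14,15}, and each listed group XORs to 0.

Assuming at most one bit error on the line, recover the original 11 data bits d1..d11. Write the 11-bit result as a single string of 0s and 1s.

10011111011

s1 (pos 1,3,5,7,9,11,13,15): 1⊕1⊕0⊕1⊕1⊕1⊕0⊕1 = 0
s2 (pos 2,3,6,7,10,11,14,15): 0⊕1⊕0⊕1⊕0⊕1⊕1⊕1 = 1
s4 (pos 4,5,6,7,12,13,14,15): 0⊕0⊕0⊕1⊕1⊕0⊕1⊕1 = 0
s8 (pos 8,9,10,11,12,13,14,15): 0⊕1⊕0⊕1⊕1⊕0⊕1⊕1 = 1
Syndrome s8…s1 = 1010 → error at position 10.
Flip position 10: 101000101011011 → 101000101111011
Read data bits from positions 3,5,6,7,9,10,11,12,13,14,15: 10011111011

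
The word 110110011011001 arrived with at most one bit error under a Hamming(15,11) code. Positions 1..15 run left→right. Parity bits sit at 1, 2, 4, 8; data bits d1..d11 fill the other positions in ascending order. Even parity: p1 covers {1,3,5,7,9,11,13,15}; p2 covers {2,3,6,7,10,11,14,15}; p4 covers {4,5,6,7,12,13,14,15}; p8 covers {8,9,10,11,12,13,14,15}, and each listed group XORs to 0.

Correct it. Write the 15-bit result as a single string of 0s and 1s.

s1 (pos 1,3,5,7,9,11,13,15): 1⊕0⊕1⊕0⊕1⊕1⊕0⊕1 = 1
s2 (pos 2,3,6,7,10,11,14,15): 1⊕0⊕0⊕0⊕0⊕1⊕0⊕1 = 1
s4 (pos 4,5,6,7,12,13,14,15): 1⊕1⊕0⊕0⊕1⊕0⊕0⊕1 = 0
s8 (pos 8,9,10,11,12,13,14,15): 1⊕1⊕0⊕1⊕1⊕0⊕0⊕1 = 1
Syndrome s8…s1 = 1011 → error at position 11.
Flip position 11: 110110011011001 → 110110011001001

110110011001001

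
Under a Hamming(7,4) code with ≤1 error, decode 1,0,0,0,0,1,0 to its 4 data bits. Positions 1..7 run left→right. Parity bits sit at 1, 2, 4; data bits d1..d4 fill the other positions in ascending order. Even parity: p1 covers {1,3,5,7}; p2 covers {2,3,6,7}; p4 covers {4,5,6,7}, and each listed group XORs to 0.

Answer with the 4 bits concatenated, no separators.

s1 (pos 1,3,5,7): 1⊕0⊕0⊕0 = 1
s2 (pos 2,3,6,7): 0⊕0⊕1⊕0 = 1
s4 (pos 4,5,6,7): 0⊕0⊕1⊕0 = 1
Syndrome s4…s1 = 111 → error at position 7.
Flip position 7: 1000010 → 1000011
Read data bits from positions 3,5,6,7: 0011

0011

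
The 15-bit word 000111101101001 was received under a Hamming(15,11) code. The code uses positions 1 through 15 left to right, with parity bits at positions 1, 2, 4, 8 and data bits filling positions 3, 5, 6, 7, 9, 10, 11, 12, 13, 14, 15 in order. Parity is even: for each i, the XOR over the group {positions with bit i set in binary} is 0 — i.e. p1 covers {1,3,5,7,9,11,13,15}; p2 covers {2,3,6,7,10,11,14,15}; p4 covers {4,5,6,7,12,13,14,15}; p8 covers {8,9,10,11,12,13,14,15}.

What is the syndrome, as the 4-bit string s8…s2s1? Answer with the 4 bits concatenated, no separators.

0000

s1 (pos 1,3,5,7,9,11,13,15): 0⊕0⊕1⊕1⊕1⊕0⊕0⊕1 = 0
s2 (pos 2,3,6,7,10,11,14,15): 0⊕0⊕1⊕1⊕1⊕0⊕0⊕1 = 0
s4 (pos 4,5,6,7,12,13,14,15): 1⊕1⊕1⊕1⊕1⊕0⊕0⊕1 = 0
s8 (pos 8,9,10,11,12,13,14,15): 0⊕1⊕1⊕0⊕1⊕0⊕0⊕1 = 0
Syndrome s8…s1 = 0000 → no error.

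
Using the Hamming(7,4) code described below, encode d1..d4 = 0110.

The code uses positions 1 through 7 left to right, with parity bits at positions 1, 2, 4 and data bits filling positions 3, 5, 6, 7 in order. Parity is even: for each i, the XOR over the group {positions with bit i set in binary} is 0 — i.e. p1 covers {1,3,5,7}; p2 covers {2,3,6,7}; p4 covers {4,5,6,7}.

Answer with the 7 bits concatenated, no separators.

Place data at non-parity positions: p1 p2 0 p4 1 1 0
p1 (pos 1,3,5,7): XOR of data positions = 0⊕1⊕0 = 1
p2 (pos 2,3,6,7): XOR of data positions = 0⊕1⊕0 = 1
p4 (pos 4,5,6,7): XOR of data positions = 1⊕1⊕0 = 0
Codeword: 1100110

1100110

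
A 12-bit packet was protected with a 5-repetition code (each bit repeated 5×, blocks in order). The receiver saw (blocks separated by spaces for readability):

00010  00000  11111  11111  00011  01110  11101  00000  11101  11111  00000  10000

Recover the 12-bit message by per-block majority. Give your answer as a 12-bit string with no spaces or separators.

001101101100

Block 1 (00010): 1 one → 0
Block 2 (00000): 0 ones → 0
Block 3 (11111): 5 ones → 1
Block 4 (11111): 5 ones → 1
Block 5 (00011): 2 ones → 0
Block 6 (01110): 3 ones → 1
Block 7 (11101): 4 ones → 1
Block 8 (00000): 0 ones → 0
Block 9 (11101): 4 ones → 1
Block 10 (11111): 5 ones → 1
Block 11 (00000): 0 ones → 0
Block 12 (10000): 1 one → 0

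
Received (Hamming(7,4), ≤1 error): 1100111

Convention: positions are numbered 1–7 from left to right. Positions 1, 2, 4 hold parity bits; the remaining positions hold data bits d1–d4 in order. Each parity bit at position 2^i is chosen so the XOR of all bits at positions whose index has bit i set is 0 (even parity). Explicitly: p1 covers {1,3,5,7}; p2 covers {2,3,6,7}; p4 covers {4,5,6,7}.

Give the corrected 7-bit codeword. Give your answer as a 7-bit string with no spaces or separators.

s1 (pos 1,3,5,7): 1⊕0⊕1⊕1 = 1
s2 (pos 2,3,6,7): 1⊕0⊕1⊕1 = 1
s4 (pos 4,5,6,7): 0⊕1⊕1⊕1 = 1
Syndrome s4…s1 = 111 → error at position 7.
Flip position 7: 1100111 → 1100110

1100110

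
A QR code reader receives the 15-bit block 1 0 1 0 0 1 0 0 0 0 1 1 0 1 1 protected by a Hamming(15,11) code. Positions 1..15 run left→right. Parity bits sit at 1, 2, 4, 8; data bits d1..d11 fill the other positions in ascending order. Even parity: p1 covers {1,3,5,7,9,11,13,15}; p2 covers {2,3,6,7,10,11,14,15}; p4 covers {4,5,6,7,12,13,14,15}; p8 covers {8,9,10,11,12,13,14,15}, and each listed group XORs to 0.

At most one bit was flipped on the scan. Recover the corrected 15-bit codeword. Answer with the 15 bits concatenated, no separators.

s1 (pos 1,3,5,7,9,11,13,15): 1⊕1⊕0⊕0⊕0⊕1⊕0⊕1 = 0
s2 (pos 2,3,6,7,10,11,14,15): 0⊕1⊕1⊕0⊕0⊕1⊕1⊕1 = 1
s4 (pos 4,5,6,7,12,13,14,15): 0⊕0⊕1⊕0⊕1⊕0⊕1⊕1 = 0
s8 (pos 8,9,10,11,12,13,14,15): 0⊕0⊕0⊕1⊕1⊕0⊕1⊕1 = 0
Syndrome s8…s1 = 0010 → error at position 2.
Flip position 2: 101001000011011 → 111001000011011

111001000011011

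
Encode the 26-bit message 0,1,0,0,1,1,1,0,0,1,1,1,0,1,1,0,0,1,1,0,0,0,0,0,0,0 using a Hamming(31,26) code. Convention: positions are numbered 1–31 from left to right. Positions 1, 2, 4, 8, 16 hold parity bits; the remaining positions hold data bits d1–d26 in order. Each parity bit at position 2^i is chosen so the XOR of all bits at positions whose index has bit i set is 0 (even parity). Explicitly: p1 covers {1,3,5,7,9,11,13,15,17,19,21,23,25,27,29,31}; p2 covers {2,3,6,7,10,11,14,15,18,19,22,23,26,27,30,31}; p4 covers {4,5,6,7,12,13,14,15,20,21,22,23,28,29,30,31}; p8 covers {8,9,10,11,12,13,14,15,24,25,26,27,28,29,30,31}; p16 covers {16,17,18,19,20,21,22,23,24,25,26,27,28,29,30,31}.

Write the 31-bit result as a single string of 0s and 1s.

1001100011100111101100110000000

Place data at non-parity positions: p1 p2 0 p4 1 0 0 p8 1 1 1 0 0 1 1 p16 1 0 1 1 0 0 1 1 0 0 0 0 0 0 0
p1 (pos 1,3,5,7,9,11,13,15,17,19,21,23,25,27,29,31): XOR of data positions = 0⊕1⊕0⊕1⊕1⊕0⊕1⊕1⊕1⊕0⊕1⊕0⊕0⊕0⊕0 = 1
p2 (pos 2,3,6,7,10,11,14,15,18,19,22,23,26,27,30,31): XOR of data positions = 0⊕0⊕0⊕1⊕1⊕1⊕1⊕0⊕1⊕0⊕1⊕0⊕0⊕0⊕0 = 0
p4 (pos 4,5,6,7,12,13,14,15,20,21,22,23,28,29,30,31): XOR of data positions = 1⊕0⊕0⊕0⊕0⊕1⊕1⊕1⊕0⊕0⊕1⊕0⊕0⊕0⊕0 = 1
p8 (pos 8,9,10,11,12,13,14,15,24,25,26,27,28,29,30,31): XOR of data positions = 1⊕1⊕1⊕0⊕0⊕1⊕1⊕1⊕0⊕0⊕0⊕0⊕0⊕0⊕0 = 0
p16 (pos 16,17,18,19,20,21,22,23,24,25,26,27,28,29,30,31): XOR of data positions = 1⊕0⊕1⊕1⊕0⊕0⊕1⊕1⊕0⊕0⊕0⊕0⊕0⊕0⊕0 = 1
Codeword: 1001100011100111101100110000000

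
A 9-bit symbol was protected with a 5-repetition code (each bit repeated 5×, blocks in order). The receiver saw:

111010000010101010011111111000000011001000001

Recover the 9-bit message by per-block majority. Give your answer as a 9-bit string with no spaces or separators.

101010000

Block 1 (11101): 4 ones → 1
Block 2 (00000): 0 ones → 0
Block 3 (10101): 3 ones → 1
Block 4 (01001): 2 ones → 0
Block 5 (11111): 5 ones → 1
Block 6 (11000): 2 ones → 0
Block 7 (00001): 1 one → 0
Block 8 (10010): 2 ones → 0
Block 9 (00001): 1 one → 0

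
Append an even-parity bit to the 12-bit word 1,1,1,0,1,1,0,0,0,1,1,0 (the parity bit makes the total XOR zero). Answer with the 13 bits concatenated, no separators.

XOR of the 12 data bits: 1⊕1⊕1⊕0⊕1⊕1⊕0⊕0⊕0⊕1⊕1⊕0 = 1
Parity bit = 1 (so all 13 bits XOR to 0).

1110110001101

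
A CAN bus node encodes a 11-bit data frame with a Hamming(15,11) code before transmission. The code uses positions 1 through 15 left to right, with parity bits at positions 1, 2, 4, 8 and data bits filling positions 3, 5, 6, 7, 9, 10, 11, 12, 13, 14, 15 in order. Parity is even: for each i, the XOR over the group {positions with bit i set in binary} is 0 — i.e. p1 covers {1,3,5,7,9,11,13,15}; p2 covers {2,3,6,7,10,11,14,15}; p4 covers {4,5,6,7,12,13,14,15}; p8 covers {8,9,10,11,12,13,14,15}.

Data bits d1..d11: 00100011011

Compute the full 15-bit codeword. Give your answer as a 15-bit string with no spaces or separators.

000001000011011

Place data at non-parity positions: p1 p2 0 p4 0 1 0 p8 0 0 1 1 0 1 1
p1 (pos 1,3,5,7,9,11,13,15): XOR of data positions = 0⊕0⊕0⊕0⊕1⊕0⊕1 = 0
p2 (pos 2,3,6,7,10,11,14,15): XOR of data positions = 0⊕1⊕0⊕0⊕1⊕1⊕1 = 0
p4 (pos 4,5,6,7,12,13,14,15): XOR of data positions = 0⊕1⊕0⊕1⊕0⊕1⊕1 = 0
p8 (pos 8,9,10,11,12,13,14,15): XOR of data positions = 0⊕0⊕1⊕1⊕0⊕1⊕1 = 0
Codeword: 000001000011011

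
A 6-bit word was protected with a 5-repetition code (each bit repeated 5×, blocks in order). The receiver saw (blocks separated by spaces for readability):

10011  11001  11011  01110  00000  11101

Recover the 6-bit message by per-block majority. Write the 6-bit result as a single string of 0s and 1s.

Block 1 (10011): 3 ones → 1
Block 2 (11001): 3 ones → 1
Block 3 (11011): 4 ones → 1
Block 4 (01110): 3 ones → 1
Block 5 (00000): 0 ones → 0
Block 6 (11101): 4 ones → 1

111101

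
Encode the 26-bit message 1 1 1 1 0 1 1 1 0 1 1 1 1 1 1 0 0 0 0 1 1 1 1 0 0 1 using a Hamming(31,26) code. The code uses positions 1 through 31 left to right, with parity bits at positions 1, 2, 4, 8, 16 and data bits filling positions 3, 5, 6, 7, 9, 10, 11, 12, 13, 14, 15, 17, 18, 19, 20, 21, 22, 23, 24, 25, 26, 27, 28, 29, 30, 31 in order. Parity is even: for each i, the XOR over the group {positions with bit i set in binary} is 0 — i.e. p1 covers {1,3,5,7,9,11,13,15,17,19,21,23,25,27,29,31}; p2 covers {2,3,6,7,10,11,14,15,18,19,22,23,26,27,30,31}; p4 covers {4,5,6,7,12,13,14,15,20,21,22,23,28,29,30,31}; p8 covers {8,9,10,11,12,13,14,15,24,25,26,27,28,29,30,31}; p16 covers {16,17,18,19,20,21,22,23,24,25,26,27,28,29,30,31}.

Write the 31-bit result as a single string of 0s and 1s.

0011111001110111111100001111001

Place data at non-parity positions: p1 p2 1 p4 1 1 1 p8 0 1 1 1 0 1 1 p16 1 1 1 1 0 0 0 0 1 1 1 1 0 0 1
p1 (pos 1,3,5,7,9,11,13,15,17,19,21,23,25,27,29,31): XOR of data positions = 1⊕1⊕1⊕0⊕1⊕0⊕1⊕1⊕1⊕0⊕0⊕1⊕1⊕0⊕1 = 0
p2 (pos 2,3,6,7,10,11,14,15,18,19,22,23,26,27,30,31): XOR of data positions = 1⊕1⊕1⊕1⊕1⊕1⊕1⊕1⊕1⊕0⊕0⊕1⊕1⊕0⊕1 = 0
p4 (pos 4,5,6,7,12,13,14,15,20,21,22,23,28,29,30,31): XOR of data positions = 1⊕1⊕1⊕1⊕0⊕1⊕1⊕1⊕0⊕0⊕0⊕1⊕0⊕0⊕1 = 1
p8 (pos 8,9,10,11,12,13,14,15,24,25,26,27,28,29,30,31): XOR of data positions = 0⊕1⊕1⊕1⊕0⊕1⊕1⊕0⊕1⊕1⊕1⊕1⊕0⊕0⊕1 = 0
p16 (pos 16,17,18,19,20,21,22,23,24,25,26,27,28,29,30,31): XOR of data positions = 1⊕1⊕1⊕1⊕0⊕0⊕0⊕0⊕1⊕1⊕1⊕1⊕0⊕0⊕1 = 1
Codeword: 0011111001110111111100001111001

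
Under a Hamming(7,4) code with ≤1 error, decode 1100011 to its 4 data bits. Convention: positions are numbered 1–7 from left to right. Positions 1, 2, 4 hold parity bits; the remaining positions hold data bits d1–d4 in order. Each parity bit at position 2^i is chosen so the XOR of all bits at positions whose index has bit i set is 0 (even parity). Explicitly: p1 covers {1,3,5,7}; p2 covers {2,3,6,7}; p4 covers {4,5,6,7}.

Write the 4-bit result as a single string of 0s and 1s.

s1 (pos 1,3,5,7): 1⊕0⊕0⊕1 = 0
s2 (pos 2,3,6,7): 1⊕0⊕1⊕1 = 1
s4 (pos 4,5,6,7): 0⊕0⊕1⊕1 = 0
Syndrome s4…s1 = 010 → error at position 2.
Flip position 2: 1100011 → 1000011
Read data bits from positions 3,5,6,7: 0011

0011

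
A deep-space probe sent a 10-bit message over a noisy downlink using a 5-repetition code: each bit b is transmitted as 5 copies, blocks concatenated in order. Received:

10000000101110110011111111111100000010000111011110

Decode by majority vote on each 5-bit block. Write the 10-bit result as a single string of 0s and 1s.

Block 1 (10000): 1 one → 0
Block 2 (00010): 1 one → 0
Block 3 (11101): 4 ones → 1
Block 4 (10011): 3 ones → 1
Block 5 (11111): 5 ones → 1
Block 6 (11111): 5 ones → 1
Block 7 (00000): 0 ones → 0
Block 8 (01000): 1 one → 0
Block 9 (01110): 3 ones → 1
Block 10 (11110): 4 ones → 1

0011110011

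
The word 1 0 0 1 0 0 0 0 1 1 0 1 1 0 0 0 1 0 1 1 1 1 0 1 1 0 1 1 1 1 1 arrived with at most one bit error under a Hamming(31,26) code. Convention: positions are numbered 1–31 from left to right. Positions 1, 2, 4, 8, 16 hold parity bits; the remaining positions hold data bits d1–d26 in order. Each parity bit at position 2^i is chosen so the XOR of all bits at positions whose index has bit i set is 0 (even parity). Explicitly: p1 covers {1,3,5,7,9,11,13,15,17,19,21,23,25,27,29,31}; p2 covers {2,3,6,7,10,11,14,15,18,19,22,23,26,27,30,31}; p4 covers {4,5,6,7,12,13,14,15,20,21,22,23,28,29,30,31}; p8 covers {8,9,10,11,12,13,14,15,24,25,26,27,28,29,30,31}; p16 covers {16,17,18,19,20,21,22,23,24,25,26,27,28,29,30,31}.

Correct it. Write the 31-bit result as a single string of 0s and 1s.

s1 (pos 1,3,5,7,9,11,13,15,17,19,21,23,25,27,29,31): 1⊕0⊕0⊕0⊕1⊕0⊕1⊕0⊕1⊕1⊕1⊕0⊕1⊕1⊕1⊕1 = 0
s2 (pos 2,3,6,7,10,11,14,15,18,19,22,23,26,27,30,31): 0⊕0⊕0⊕0⊕1⊕0⊕0⊕0⊕0⊕1⊕1⊕0⊕0⊕1⊕1⊕1 = 0
s4 (pos 4,5,6,7,12,13,14,15,20,21,22,23,28,29,30,31): 1⊕0⊕0⊕0⊕1⊕1⊕0⊕0⊕1⊕1⊕1⊕0⊕1⊕1⊕1⊕1 = 0
s8 (pos 8,9,10,11,12,13,14,15,24,25,26,27,28,29,30,31): 0⊕1⊕1⊕0⊕1⊕1⊕0⊕0⊕1⊕1⊕0⊕1⊕1⊕1⊕1⊕1 = 1
s16 (pos 16,17,18,19,20,21,22,23,24,25,26,27,28,29,30,31): 0⊕1⊕0⊕1⊕1⊕1⊕1⊕0⊕1⊕1⊕0⊕1⊕1⊕1⊕1⊕1 = 0
Syndrome s16…s1 = 01000 → error at position 8.
Flip position 8: 1001000011011000101111011011111 → 1001000111011000101111011011111

1001000111011000101111011011111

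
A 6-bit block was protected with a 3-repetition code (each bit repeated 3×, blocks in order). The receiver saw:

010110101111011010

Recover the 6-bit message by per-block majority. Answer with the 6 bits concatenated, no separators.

011110

Block 1 (010): 1 one → 0
Block 2 (110): 2 ones → 1
Block 3 (101): 2 ones → 1
Block 4 (111): 3 ones → 1
Block 5 (011): 2 ones → 1
Block 6 (010): 1 one → 0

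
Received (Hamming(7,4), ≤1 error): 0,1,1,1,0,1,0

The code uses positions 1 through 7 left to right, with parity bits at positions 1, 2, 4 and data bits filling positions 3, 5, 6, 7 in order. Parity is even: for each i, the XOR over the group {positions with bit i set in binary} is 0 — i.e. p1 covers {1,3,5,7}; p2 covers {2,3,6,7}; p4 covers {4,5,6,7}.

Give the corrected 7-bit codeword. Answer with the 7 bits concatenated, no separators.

0101010

s1 (pos 1,3,5,7): 0⊕1⊕0⊕0 = 1
s2 (pos 2,3,6,7): 1⊕1⊕1⊕0 = 1
s4 (pos 4,5,6,7): 1⊕0⊕1⊕0 = 0
Syndrome s4…s1 = 011 → error at position 3.
Flip position 3: 0111010 → 0101010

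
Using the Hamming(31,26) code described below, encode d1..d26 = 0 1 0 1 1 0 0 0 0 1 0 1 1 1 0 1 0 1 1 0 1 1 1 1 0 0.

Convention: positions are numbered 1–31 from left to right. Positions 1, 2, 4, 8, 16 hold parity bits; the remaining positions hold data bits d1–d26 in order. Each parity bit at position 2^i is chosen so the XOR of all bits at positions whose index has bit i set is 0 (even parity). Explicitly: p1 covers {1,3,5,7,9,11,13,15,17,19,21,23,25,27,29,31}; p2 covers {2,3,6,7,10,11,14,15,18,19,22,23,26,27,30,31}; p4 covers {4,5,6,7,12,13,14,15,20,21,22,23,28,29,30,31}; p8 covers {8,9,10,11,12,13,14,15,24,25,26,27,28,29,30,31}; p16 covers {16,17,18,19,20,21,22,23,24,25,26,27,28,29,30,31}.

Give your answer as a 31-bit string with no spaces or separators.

1101101110000100111010110111100

Place data at non-parity positions: p1 p2 0 p4 1 0 1 p8 1 0 0 0 0 1 0 p16 1 1 1 0 1 0 1 1 0 1 1 1 1 0 0
p1 (pos 1,3,5,7,9,11,13,15,17,19,21,23,25,27,29,31): XOR of data positions = 0⊕1⊕1⊕1⊕0⊕0⊕0⊕1⊕1⊕1⊕1⊕0⊕1⊕1⊕0 = 1
p2 (pos 2,3,6,7,10,11,14,15,18,19,22,23,26,27,30,31): XOR of data positions = 0⊕0⊕1⊕0⊕0⊕1⊕0⊕1⊕1⊕0⊕1⊕1⊕1⊕0⊕0 = 1
p4 (pos 4,5,6,7,12,13,14,15,20,21,22,23,28,29,30,31): XOR of data positions = 1⊕0⊕1⊕0⊕0⊕1⊕0⊕0⊕1⊕0⊕1⊕1⊕1⊕0⊕0 = 1
p8 (pos 8,9,10,11,12,13,14,15,24,25,26,27,28,29,30,31): XOR of data positions = 1⊕0⊕0⊕0⊕0⊕1⊕0⊕1⊕0⊕1⊕1⊕1⊕1⊕0⊕0 = 1
p16 (pos 16,17,18,19,20,21,22,23,24,25,26,27,28,29,30,31): XOR of data positions = 1⊕1⊕1⊕0⊕1⊕0⊕1⊕1⊕0⊕1⊕1⊕1⊕1⊕0⊕0 = 0
Codeword: 1101101110000100111010110111100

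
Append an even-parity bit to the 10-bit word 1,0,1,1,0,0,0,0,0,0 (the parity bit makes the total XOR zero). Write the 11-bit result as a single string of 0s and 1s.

10110000001

XOR of the 10 data bits: 1⊕0⊕1⊕1⊕0⊕0⊕0⊕0⊕0⊕0 = 1
Parity bit = 1 (so all 11 bits XOR to 0).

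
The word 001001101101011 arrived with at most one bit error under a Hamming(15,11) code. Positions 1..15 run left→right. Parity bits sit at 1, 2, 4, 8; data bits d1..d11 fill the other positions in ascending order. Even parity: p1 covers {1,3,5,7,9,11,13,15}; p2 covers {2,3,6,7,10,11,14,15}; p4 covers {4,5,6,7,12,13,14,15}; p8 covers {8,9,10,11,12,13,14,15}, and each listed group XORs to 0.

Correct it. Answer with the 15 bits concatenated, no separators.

001001101100011

s1 (pos 1,3,5,7,9,11,13,15): 0⊕1⊕0⊕1⊕1⊕0⊕0⊕1 = 0
s2 (pos 2,3,6,7,10,11,14,15): 0⊕1⊕1⊕1⊕1⊕0⊕1⊕1 = 0
s4 (pos 4,5,6,7,12,13,14,15): 0⊕0⊕1⊕1⊕1⊕0⊕1⊕1 = 1
s8 (pos 8,9,10,11,12,13,14,15): 0⊕1⊕1⊕0⊕1⊕0⊕1⊕1 = 1
Syndrome s8…s1 = 1100 → error at position 12.
Flip position 12: 001001101101011 → 001001101100011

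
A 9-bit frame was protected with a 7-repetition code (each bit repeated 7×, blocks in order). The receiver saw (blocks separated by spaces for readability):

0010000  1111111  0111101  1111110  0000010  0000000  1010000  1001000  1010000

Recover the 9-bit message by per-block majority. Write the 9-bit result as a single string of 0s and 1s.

011100000

Block 1 (0010000): 1 one → 0
Block 2 (1111111): 7 ones → 1
Block 3 (0111101): 5 ones → 1
Block 4 (1111110): 6 ones → 1
Block 5 (0000010): 1 one → 0
Block 6 (0000000): 0 ones → 0
Block 7 (1010000): 2 ones → 0
Block 8 (1001000): 2 ones → 0
Block 9 (1010000): 2 ones → 0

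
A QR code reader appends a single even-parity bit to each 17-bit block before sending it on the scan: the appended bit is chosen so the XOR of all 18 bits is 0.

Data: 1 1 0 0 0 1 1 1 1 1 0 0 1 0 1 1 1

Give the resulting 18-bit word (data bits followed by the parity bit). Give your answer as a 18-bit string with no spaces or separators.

110001111100101111

XOR of the 17 data bits: 1⊕1⊕0⊕0⊕0⊕1⊕1⊕1⊕1⊕1⊕0⊕0⊕1⊕0⊕1⊕1⊕1 = 1
Parity bit = 1 (so all 18 bits XOR to 0).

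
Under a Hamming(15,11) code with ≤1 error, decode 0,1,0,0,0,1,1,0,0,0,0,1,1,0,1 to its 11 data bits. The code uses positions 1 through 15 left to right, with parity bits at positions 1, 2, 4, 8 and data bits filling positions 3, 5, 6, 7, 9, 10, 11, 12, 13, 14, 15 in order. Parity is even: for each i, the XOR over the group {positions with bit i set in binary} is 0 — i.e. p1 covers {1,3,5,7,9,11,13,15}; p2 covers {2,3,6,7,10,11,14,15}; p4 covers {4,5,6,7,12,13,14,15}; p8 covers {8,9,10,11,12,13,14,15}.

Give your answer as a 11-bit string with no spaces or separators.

s1 (pos 1,3,5,7,9,11,13,15): 0⊕0⊕0⊕1⊕0⊕0⊕1⊕1 = 1
s2 (pos 2,3,6,7,10,11,14,15): 1⊕0⊕1⊕1⊕0⊕0⊕0⊕1 = 0
s4 (pos 4,5,6,7,12,13,14,15): 0⊕0⊕1⊕1⊕1⊕1⊕0⊕1 = 1
s8 (pos 8,9,10,11,12,13,14,15): 0⊕0⊕0⊕0⊕1⊕1⊕0⊕1 = 1
Syndrome s8…s1 = 1101 → error at position 13.
Flip position 13: 010001100001101 → 010001100001001
Read data bits from positions 3,5,6,7,9,10,11,12,13,14,15: 00110001001

00110001001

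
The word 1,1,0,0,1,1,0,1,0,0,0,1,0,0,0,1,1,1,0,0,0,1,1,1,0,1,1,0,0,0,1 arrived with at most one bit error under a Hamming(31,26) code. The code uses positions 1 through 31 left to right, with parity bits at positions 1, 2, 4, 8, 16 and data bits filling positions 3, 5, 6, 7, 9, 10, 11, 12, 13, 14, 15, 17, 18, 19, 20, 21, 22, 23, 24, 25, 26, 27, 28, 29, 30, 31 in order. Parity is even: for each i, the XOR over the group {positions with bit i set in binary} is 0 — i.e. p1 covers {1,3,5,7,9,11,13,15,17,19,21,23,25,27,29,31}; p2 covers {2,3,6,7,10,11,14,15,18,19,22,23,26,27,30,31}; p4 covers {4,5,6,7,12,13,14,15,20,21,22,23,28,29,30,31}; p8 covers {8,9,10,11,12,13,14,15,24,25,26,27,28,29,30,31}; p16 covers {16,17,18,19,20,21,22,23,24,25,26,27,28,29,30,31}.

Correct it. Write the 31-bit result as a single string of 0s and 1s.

1100110100010000110001110110001

s1 (pos 1,3,5,7,9,11,13,15,17,19,21,23,25,27,29,31): 1⊕0⊕1⊕0⊕0⊕0⊕0⊕0⊕1⊕0⊕0⊕1⊕0⊕1⊕0⊕1 = 0
s2 (pos 2,3,6,7,10,11,14,15,18,19,22,23,26,27,30,31): 1⊕0⊕1⊕0⊕0⊕0⊕0⊕0⊕1⊕0⊕1⊕1⊕1⊕1⊕0⊕1 = 0
s4 (pos 4,5,6,7,12,13,14,15,20,21,22,23,28,29,30,31): 0⊕1⊕1⊕0⊕1⊕0⊕0⊕0⊕0⊕0⊕1⊕1⊕0⊕0⊕0⊕1 = 0
s8 (pos 8,9,10,11,12,13,14,15,24,25,26,27,28,29,30,31): 1⊕0⊕0⊕0⊕1⊕0⊕0⊕0⊕1⊕0⊕1⊕1⊕0⊕0⊕0⊕1 = 0
s16 (pos 16,17,18,19,20,21,22,23,24,25,26,27,28,29,30,31): 1⊕1⊕1⊕0⊕0⊕0⊕1⊕1⊕1⊕0⊕1⊕1⊕0⊕0⊕0⊕1 = 1
Syndrome s16…s1 = 10000 → error at position 16.
Flip position 16: 1100110100010001110001110110001 → 1100110100010000110001110110001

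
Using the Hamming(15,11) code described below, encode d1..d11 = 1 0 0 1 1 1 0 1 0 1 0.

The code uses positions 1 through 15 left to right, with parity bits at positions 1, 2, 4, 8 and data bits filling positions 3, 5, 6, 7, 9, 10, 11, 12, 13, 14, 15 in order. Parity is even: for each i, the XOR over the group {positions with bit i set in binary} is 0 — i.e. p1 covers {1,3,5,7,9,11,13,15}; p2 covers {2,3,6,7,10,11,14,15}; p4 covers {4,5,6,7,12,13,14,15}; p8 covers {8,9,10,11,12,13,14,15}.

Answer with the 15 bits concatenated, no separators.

Place data at non-parity positions: p1 p2 1 p4 0 0 1 p8 1 1 0 1 0 1 0
p1 (pos 1,3,5,7,9,11,13,15): XOR of data positions = 1⊕0⊕1⊕1⊕0⊕0⊕0 = 1
p2 (pos 2,3,6,7,10,11,14,15): XOR of data positions = 1⊕0⊕1⊕1⊕0⊕1⊕0 = 0
p4 (pos 4,5,6,7,12,13,14,15): XOR of data positions = 0⊕0⊕1⊕1⊕0⊕1⊕0 = 1
p8 (pos 8,9,10,11,12,13,14,15): XOR of data positions = 1⊕1⊕0⊕1⊕0⊕1⊕0 = 0
Codeword: 101100101101010

101100101101010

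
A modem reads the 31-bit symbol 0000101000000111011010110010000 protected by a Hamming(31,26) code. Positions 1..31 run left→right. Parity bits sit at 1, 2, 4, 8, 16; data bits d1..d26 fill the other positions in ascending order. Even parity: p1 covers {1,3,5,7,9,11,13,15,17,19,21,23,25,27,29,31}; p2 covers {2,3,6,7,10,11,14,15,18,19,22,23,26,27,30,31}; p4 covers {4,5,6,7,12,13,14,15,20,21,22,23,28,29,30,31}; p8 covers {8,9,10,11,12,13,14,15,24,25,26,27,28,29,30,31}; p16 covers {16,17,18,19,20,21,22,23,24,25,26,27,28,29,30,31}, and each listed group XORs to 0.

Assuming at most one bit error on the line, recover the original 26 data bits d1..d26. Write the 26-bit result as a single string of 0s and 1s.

s1 (pos 1,3,5,7,9,11,13,15,17,19,21,23,25,27,29,31): 0⊕0⊕1⊕1⊕0⊕0⊕0⊕1⊕0⊕1⊕1⊕1⊕0⊕1⊕0⊕0 = 1
s2 (pos 2,3,6,7,10,11,14,15,18,19,22,23,26,27,30,31): 0⊕0⊕0⊕1⊕0⊕0⊕1⊕1⊕1⊕1⊕0⊕1⊕0⊕1⊕0⊕0 = 1
s4 (pos 4,5,6,7,12,13,14,15,20,21,22,23,28,29,30,31): 0⊕1⊕0⊕1⊕0⊕0⊕1⊕1⊕0⊕1⊕0⊕1⊕0⊕0⊕0⊕0 = 0
s8 (pos 8,9,10,11,12,13,14,15,24,25,26,27,28,29,30,31): 0⊕0⊕0⊕0⊕0⊕0⊕1⊕1⊕1⊕0⊕0⊕1⊕0⊕0⊕0⊕0 = 0
s16 (pos 16,17,18,19,20,21,22,23,24,25,26,27,28,29,30,31): 1⊕0⊕1⊕1⊕0⊕1⊕0⊕1⊕1⊕0⊕0⊕1⊕0⊕0⊕0⊕0 = 1
Syndrome s16…s1 = 10011 → error at position 19.
Flip position 19: 0000101000000111011010110010000 → 0000101000000111010010110010000
Read data bits from positions 3,5,6,7,9,10,11,12,13,14,15,17,18,19,20,21,22,23,24,25,26,27,28,29,30,31: 01010000011010010110010000

01010000011010010110010000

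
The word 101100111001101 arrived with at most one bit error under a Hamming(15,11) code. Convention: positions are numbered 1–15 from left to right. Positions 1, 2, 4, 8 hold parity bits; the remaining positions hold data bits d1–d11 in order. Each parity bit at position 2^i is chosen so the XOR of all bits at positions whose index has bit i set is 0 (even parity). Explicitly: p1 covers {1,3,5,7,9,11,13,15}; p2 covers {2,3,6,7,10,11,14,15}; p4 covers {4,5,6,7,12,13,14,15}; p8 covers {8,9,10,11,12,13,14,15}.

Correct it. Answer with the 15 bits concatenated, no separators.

101100111001111

s1 (pos 1,3,5,7,9,11,13,15): 1⊕1⊕0⊕1⊕1⊕0⊕1⊕1 = 0
s2 (pos 2,3,6,7,10,11,14,15): 0⊕1⊕0⊕1⊕0⊕0⊕0⊕1 = 1
s4 (pos 4,5,6,7,12,13,14,15): 1⊕0⊕0⊕1⊕1⊕1⊕0⊕1 = 1
s8 (pos 8,9,10,11,12,13,14,15): 1⊕1⊕0⊕0⊕1⊕1⊕0⊕1 = 1
Syndrome s8…s1 = 1110 → error at position 14.
Flip position 14: 101100111001101 → 101100111001111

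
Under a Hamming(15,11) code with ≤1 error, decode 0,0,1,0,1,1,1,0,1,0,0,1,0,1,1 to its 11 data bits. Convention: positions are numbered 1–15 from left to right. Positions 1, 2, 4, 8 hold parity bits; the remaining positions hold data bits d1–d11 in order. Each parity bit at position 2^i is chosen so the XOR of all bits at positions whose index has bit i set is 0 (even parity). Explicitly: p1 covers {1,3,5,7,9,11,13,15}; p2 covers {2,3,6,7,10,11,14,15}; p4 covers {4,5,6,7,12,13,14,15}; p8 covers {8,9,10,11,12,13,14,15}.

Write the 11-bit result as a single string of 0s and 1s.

s1 (pos 1,3,5,7,9,11,13,15): 0⊕1⊕1⊕1⊕1⊕0⊕0⊕1 = 1
s2 (pos 2,3,6,7,10,11,14,15): 0⊕1⊕1⊕1⊕0⊕0⊕1⊕1 = 1
s4 (pos 4,5,6,7,12,13,14,15): 0⊕1⊕1⊕1⊕1⊕0⊕1⊕1 = 0
s8 (pos 8,9,10,11,12,13,14,15): 0⊕1⊕0⊕0⊕1⊕0⊕1⊕1 = 0
Syndrome s8…s1 = 0011 → error at position 3.
Flip position 3: 001011101001011 → 000011101001011
Read data bits from positions 3,5,6,7,9,10,11,12,13,14,15: 01111001011

01111001011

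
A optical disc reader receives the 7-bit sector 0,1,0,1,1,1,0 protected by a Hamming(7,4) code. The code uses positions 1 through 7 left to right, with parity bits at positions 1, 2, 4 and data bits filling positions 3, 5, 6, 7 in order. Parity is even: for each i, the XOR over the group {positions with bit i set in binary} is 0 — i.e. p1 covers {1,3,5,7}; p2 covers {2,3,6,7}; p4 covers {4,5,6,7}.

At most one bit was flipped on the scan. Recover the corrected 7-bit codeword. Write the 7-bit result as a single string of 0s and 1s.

0101010

s1 (pos 1,3,5,7): 0⊕0⊕1⊕0 = 1
s2 (pos 2,3,6,7): 1⊕0⊕1⊕0 = 0
s4 (pos 4,5,6,7): 1⊕1⊕1⊕0 = 1
Syndrome s4…s1 = 101 → error at position 5.
Flip position 5: 0101110 → 0101010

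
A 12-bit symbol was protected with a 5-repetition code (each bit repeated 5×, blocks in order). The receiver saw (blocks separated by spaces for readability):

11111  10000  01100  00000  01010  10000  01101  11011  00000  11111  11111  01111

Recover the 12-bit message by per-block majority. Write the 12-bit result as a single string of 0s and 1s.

Block 1 (11111): 5 ones → 1
Block 2 (10000): 1 one → 0
Block 3 (01100): 2 ones → 0
Block 4 (00000): 0 ones → 0
Block 5 (01010): 2 ones → 0
Block 6 (10000): 1 one → 0
Block 7 (01101): 3 ones → 1
Block 8 (11011): 4 ones → 1
Block 9 (00000): 0 ones → 0
Block 10 (11111): 5 ones → 1
Block 11 (11111): 5 ones → 1
Block 12 (01111): 4 ones → 1

100000110111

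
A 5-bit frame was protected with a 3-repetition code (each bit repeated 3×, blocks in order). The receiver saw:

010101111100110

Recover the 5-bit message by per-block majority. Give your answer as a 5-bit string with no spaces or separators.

Block 1 (010): 1 one → 0
Block 2 (101): 2 ones → 1
Block 3 (111): 3 ones → 1
Block 4 (100): 1 one → 0
Block 5 (110): 2 ones → 1

01101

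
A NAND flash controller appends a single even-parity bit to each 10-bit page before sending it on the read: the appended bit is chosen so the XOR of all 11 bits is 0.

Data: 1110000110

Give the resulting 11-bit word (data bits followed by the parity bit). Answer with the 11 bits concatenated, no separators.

XOR of the 10 data bits: 1⊕1⊕1⊕0⊕0⊕0⊕0⊕1⊕1⊕0 = 1
Parity bit = 1 (so all 11 bits XOR to 0).

11100001101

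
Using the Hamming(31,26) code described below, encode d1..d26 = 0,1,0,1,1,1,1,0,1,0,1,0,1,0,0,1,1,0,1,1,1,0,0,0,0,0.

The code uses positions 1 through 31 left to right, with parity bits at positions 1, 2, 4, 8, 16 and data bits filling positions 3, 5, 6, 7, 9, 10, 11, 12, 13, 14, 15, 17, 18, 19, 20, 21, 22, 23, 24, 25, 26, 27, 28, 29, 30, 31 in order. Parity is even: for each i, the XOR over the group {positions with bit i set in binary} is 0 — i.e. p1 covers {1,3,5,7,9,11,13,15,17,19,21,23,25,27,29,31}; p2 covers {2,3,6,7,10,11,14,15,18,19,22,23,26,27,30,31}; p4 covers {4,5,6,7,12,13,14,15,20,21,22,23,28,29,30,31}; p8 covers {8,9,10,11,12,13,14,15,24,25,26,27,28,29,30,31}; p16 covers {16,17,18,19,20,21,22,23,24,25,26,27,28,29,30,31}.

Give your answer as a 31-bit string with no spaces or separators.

Place data at non-parity positions: p1 p2 0 p4 1 0 1 p8 1 1 1 0 1 0 1 p16 0 1 0 0 1 1 0 1 1 1 0 0 0 0 0
p1 (pos 1,3,5,7,9,11,13,15,17,19,21,23,25,27,29,31): XOR of data positions = 0⊕1⊕1⊕1⊕1⊕1⊕1⊕0⊕0⊕1⊕0⊕1⊕0⊕0⊕0 = 0
p2 (pos 2,3,6,7,10,11,14,15,18,19,22,23,26,27,30,31): XOR of data positions = 0⊕0⊕1⊕1⊕1⊕0⊕1⊕1⊕0⊕1⊕0⊕1⊕0⊕0⊕0 = 1
p4 (pos 4,5,6,7,12,13,14,15,20,21,22,23,28,29,30,31): XOR of data positions = 1⊕0⊕1⊕0⊕1⊕0⊕1⊕0⊕1⊕1⊕0⊕0⊕0⊕0⊕0 = 0
p8 (pos 8,9,10,11,12,13,14,15,24,25,26,27,28,29,30,31): XOR of data positions = 1⊕1⊕1⊕0⊕1⊕0⊕1⊕1⊕1⊕1⊕0⊕0⊕0⊕0⊕0 = 0
p16 (pos 16,17,18,19,20,21,22,23,24,25,26,27,28,29,30,31): XOR of data positions = 0⊕1⊕0⊕0⊕1⊕1⊕0⊕1⊕1⊕1⊕0⊕0⊕0⊕0⊕0 = 0
Codeword: 0100101011101010010011011100000

0100101011101010010011011100000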